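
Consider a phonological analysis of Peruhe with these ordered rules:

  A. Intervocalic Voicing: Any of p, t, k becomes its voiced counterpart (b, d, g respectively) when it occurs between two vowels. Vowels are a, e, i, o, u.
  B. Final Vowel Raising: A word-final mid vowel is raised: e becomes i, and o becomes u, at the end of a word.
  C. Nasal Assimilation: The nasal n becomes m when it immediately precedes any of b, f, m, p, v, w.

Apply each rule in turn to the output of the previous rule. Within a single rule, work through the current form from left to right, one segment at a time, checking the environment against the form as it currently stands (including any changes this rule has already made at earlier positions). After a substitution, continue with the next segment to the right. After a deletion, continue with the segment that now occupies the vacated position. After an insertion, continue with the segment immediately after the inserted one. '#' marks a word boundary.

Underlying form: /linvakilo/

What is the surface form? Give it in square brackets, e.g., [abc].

[limvagilu]

A Intervocalic Voicing: [linvakilo] → [linvagilo]
B Final Vowel Raising: [linvagilo] → [linvagilu]
C Nasal Assimilation: [linvagilu] → [limvagilu]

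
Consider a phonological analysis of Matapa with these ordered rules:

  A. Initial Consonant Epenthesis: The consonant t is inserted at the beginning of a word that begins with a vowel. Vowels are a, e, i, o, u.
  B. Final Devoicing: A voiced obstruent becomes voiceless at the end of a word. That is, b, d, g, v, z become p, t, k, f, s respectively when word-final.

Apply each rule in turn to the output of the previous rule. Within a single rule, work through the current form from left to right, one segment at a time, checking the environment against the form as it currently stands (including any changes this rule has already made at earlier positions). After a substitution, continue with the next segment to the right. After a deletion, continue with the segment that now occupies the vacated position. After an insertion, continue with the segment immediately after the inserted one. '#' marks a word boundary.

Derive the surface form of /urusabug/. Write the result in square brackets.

[turusabuk]

A Initial Consonant Epenthesis: [urusabug] → [turusabug]
B Final Devoicing: [turusabug] → [turusabuk]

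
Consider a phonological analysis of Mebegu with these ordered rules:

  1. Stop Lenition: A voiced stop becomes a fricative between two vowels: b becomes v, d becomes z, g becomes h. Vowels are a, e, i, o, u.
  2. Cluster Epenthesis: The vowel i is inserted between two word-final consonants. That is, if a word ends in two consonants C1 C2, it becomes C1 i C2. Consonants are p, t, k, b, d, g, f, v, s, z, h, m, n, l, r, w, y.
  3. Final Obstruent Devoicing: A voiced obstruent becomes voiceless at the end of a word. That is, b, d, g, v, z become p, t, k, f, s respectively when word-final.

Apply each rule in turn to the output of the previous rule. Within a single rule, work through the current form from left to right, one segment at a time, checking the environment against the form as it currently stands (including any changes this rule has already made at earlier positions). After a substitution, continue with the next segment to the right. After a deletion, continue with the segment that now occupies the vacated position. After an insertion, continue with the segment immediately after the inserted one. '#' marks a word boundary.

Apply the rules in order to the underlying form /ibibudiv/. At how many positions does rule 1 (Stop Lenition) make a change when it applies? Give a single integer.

1 Stop Lenition: [ibibudiv] → [ivivuziv]
2 Cluster Epenthesis: no change — [ivivuziv]
3 Final Obstruent Devoicing: [ivivuziv] → [ivivuzif]
Rule 1 changed 3 position(s).

3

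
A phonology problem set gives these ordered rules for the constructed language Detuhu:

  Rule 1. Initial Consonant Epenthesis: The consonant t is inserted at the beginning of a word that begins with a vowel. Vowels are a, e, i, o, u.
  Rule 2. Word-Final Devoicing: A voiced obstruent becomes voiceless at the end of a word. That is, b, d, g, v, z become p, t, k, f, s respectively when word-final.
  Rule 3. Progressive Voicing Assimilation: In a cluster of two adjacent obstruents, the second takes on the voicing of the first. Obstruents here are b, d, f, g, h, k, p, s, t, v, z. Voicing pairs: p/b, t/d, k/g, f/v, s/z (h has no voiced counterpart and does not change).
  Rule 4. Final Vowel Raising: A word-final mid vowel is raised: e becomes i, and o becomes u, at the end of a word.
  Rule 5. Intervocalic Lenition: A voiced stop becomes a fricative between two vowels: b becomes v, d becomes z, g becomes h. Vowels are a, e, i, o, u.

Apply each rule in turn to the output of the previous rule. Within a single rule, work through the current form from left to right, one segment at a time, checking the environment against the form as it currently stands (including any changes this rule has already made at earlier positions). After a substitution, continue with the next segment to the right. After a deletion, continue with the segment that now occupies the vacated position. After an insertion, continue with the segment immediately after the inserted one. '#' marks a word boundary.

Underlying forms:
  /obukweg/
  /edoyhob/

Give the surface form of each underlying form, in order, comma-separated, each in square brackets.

/obukweg/:
  Rule 1 Initial Consonant Epenthesis: [obukweg] → [tobukweg]
  Rule 2 Word-Final Devoicing: [tobukweg] → [tobukwek]
  Rule 3 Progressive Voicing Assimilation: no change — [tobukwek]
  Rule 4 Final Vowel Raising: no change — [tobukwek]
  Rule 5 Intervocalic Lenition: [tobukwek] → [tovukwek]
/edoyhob/:
  Rule 1 Initial Consonant Epenthesis: [edoyhob] → [tedoyhob]
  Rule 2 Word-Final Devoicing: [tedoyhob] → [tedoyhop]
  Rule 3 Progressive Voicing Assimilation: no change — [tedoyhop]
  Rule 4 Final Vowel Raising: no change — [tedoyhop]
  Rule 5 Intervocalic Lenition: [tedoyhop] → [tezoyhop]

[tovukwek], [tezoyhop]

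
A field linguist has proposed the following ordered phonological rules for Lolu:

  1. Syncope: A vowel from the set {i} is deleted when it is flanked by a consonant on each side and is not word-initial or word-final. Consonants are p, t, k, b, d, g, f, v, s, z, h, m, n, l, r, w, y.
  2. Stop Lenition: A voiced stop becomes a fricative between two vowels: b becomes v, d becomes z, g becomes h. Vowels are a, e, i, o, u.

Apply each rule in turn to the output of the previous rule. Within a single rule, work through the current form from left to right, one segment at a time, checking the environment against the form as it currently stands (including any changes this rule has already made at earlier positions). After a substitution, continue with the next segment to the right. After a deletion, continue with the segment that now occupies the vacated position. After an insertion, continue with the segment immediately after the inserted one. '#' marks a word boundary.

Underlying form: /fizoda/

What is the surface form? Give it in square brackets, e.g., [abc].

1 Syncope: [fizoda] → [fzoda]
2 Stop Lenition: [fzoda] → [fzoza]

[fzoza]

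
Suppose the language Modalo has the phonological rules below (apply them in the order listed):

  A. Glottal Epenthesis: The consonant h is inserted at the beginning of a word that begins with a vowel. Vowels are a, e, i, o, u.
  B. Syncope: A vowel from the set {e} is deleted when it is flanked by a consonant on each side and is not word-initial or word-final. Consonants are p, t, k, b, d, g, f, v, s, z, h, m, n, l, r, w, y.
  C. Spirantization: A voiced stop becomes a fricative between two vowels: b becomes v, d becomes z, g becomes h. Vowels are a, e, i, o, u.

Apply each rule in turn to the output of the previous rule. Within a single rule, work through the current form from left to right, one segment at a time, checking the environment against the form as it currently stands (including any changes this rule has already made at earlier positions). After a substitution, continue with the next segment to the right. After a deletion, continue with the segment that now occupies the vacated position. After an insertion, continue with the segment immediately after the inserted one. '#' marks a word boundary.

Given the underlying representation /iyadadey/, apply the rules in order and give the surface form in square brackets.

[hiyazady]

A Glottal Epenthesis: [iyadadey] → [hiyadadey]
B Syncope: [hiyadadey] → [hiyadady]
C Spirantization: [hiyadady] → [hiyazady]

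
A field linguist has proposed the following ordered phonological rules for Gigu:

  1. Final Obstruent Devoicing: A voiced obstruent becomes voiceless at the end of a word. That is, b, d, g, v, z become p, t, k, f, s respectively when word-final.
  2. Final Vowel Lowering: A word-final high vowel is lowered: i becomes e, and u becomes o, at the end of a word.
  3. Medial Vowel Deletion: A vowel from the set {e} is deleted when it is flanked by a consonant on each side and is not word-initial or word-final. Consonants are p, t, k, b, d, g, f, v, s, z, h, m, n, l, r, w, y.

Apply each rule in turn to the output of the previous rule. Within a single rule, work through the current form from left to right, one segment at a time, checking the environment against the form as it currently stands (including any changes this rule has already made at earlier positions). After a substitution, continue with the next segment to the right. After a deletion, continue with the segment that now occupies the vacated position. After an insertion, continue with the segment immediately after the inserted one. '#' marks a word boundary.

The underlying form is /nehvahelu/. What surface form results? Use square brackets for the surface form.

[nhvahlo]

1 Final Obstruent Devoicing: no change — [nehvahelu]
2 Final Vowel Lowering: [nehvahelu] → [nehvahelo]
3 Medial Vowel Deletion: [nehvahelo] → [nhvahlo]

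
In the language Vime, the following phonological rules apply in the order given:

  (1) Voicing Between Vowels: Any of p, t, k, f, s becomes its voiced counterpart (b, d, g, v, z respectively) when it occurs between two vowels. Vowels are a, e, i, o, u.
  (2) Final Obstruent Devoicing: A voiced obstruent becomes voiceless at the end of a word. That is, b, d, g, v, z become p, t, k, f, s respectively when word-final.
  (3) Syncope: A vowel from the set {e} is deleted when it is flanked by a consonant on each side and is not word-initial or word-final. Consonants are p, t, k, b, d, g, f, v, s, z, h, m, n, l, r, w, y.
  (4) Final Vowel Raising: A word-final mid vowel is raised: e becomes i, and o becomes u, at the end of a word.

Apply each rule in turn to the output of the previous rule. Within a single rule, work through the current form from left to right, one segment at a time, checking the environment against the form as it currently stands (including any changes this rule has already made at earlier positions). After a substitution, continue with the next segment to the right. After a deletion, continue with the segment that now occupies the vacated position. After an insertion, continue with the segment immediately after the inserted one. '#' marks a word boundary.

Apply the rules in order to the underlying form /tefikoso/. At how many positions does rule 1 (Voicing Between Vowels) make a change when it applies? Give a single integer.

3

(1) Voicing Between Vowels: [tefikoso] → [tevigozo]
(2) Final Obstruent Devoicing: no change — [tevigozo]
(3) Syncope: [tevigozo] → [tvigozo]
(4) Final Vowel Raising: [tvigozo] → [tvigozu]
Rule 1 changed 3 position(s).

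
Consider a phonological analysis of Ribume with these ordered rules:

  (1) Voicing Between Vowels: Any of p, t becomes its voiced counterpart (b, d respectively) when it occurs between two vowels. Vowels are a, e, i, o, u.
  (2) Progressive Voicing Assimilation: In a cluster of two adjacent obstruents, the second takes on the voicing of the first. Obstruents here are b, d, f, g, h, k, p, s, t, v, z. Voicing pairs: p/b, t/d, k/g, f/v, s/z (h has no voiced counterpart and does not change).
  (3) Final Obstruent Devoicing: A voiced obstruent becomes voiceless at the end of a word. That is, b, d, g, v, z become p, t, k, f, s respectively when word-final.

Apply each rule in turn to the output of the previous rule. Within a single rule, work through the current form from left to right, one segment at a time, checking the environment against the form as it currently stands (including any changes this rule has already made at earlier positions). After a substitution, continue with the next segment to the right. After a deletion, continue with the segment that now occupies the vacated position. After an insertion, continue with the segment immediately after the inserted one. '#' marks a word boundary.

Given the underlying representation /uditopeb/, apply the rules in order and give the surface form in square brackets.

(1) Voicing Between Vowels: [uditopeb] → [udidobeb]
(2) Progressive Voicing Assimilation: no change — [udidobeb]
(3) Final Obstruent Devoicing: [udidobeb] → [udidobep]

[udidobep]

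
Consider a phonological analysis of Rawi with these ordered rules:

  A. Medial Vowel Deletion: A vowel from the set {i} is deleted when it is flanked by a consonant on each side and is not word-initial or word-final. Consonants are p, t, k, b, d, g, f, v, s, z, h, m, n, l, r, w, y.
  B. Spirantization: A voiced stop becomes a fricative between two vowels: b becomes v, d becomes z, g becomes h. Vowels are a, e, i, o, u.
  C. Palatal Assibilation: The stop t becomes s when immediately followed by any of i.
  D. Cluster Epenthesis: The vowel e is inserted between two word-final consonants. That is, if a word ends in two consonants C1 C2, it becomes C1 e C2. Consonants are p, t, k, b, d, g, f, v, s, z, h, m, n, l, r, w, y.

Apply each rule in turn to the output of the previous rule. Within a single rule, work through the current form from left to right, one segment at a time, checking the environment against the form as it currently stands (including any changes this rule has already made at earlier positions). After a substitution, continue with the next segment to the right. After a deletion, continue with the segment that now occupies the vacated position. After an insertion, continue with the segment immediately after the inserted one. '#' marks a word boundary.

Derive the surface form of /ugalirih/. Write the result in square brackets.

A Medial Vowel Deletion: [ugalirih] → [ugalrh]
B Spirantization: [ugalrh] → [uhalrh]
C Palatal Assibilation: no change — [uhalrh]
D Cluster Epenthesis: [uhalrh] → [uhalreh]

[uhalreh]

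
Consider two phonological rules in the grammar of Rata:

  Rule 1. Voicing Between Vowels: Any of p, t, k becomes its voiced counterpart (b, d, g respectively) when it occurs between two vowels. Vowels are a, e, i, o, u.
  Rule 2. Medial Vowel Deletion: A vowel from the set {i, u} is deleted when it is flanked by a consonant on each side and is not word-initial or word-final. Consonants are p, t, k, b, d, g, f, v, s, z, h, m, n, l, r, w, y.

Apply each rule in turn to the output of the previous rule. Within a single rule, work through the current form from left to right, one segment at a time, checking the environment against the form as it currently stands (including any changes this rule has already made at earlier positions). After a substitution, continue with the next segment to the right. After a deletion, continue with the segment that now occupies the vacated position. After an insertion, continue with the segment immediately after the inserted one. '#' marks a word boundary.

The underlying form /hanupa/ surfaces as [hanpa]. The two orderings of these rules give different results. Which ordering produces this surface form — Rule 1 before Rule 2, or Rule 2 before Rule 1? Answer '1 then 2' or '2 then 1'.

2 then 1

Order 1 then 2:
  1 Voicing Between Vowels: [hanupa] → [hanuba]
  2 Medial Vowel Deletion: [hanuba] → [hanba]
  result: [hanba]
Order 2 then 1:
  2 Medial Vowel Deletion: [hanupa] → [hanpa]
  1 Voicing Between Vowels: no change — [hanpa]
  result: [hanpa]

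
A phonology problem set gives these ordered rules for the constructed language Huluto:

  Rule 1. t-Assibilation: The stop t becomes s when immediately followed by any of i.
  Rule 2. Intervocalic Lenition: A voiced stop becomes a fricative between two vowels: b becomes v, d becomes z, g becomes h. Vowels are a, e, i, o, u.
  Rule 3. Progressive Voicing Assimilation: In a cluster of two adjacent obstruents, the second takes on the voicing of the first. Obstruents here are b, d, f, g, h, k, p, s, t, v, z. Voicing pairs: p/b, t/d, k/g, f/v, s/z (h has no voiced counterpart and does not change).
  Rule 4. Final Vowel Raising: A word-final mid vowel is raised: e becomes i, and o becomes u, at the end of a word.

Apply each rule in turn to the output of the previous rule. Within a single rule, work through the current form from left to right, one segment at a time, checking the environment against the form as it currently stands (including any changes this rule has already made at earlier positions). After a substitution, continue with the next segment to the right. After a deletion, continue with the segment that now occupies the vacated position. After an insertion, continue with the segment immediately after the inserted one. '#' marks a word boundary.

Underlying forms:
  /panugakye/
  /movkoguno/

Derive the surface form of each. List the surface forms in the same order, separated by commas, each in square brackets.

[panuhakyi], [movgohunu]

/panugakye/:
  Rule 1 t-Assibilation: no change — [panugakye]
  Rule 2 Intervocalic Lenition: [panugakye] → [panuhakye]
  Rule 3 Progressive Voicing Assimilation: no change — [panuhakye]
  Rule 4 Final Vowel Raising: [panuhakye] → [panuhakyi]
/movkoguno/:
  Rule 1 t-Assibilation: no change — [movkoguno]
  Rule 2 Intervocalic Lenition: [movkoguno] → [movkohuno]
  Rule 3 Progressive Voicing Assimilation: [movkohuno] → [movgohuno]
  Rule 4 Final Vowel Raising: [movgohuno] → [movgohunu]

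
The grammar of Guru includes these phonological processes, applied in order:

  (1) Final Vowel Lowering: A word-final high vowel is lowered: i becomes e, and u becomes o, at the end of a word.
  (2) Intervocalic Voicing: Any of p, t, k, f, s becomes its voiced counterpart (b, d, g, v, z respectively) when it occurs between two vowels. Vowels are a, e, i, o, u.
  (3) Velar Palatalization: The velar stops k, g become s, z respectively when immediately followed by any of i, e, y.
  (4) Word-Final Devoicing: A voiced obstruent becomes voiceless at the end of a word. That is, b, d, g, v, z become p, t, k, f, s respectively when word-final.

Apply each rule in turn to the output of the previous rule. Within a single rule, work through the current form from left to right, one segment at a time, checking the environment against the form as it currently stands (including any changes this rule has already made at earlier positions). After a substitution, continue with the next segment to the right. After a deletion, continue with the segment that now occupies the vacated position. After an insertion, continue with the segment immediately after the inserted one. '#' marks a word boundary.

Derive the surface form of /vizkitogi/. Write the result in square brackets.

[vizsidoze]

(1) Final Vowel Lowering: [vizkitogi] → [vizkitoge]
(2) Intervocalic Voicing: [vizkitoge] → [vizkidoge]
(3) Velar Palatalization: [vizkidoge] → [vizsidoze]
(4) Word-Final Devoicing: no change — [vizsidoze]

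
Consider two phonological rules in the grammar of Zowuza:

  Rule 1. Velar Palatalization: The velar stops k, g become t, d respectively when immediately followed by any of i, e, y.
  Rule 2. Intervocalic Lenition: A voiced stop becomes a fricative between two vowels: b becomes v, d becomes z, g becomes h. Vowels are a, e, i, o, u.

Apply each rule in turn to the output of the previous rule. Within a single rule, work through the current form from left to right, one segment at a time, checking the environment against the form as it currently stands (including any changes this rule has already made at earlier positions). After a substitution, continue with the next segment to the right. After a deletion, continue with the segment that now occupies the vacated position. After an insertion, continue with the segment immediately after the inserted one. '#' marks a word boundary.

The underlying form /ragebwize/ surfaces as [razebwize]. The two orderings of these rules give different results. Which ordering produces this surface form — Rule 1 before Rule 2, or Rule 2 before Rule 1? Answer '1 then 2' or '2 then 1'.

Order 1 then 2:
  1 Velar Palatalization: [ragebwize] → [radebwize]
  2 Intervocalic Lenition: [radebwize] → [razebwize]
  result: [razebwize]
Order 2 then 1:
  2 Intervocalic Lenition: [ragebwize] → [rahebwize]
  1 Velar Palatalization: no change — [rahebwize]
  result: [rahebwize]

1 then 2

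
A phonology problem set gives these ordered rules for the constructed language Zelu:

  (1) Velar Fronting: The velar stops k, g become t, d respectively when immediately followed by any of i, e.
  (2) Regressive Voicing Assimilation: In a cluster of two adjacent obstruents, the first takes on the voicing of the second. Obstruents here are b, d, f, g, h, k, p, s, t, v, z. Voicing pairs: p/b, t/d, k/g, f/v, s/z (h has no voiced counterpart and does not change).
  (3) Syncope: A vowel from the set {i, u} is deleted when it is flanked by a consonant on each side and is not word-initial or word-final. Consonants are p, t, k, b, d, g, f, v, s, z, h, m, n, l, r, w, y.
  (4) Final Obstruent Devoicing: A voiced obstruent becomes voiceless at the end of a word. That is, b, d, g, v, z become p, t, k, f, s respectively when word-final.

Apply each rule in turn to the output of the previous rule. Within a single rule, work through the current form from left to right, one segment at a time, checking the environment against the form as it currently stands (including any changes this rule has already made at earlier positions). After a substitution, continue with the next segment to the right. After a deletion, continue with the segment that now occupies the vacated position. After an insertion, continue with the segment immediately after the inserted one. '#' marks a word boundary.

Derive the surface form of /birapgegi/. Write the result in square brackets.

(1) Velar Fronting: [birapgegi] → [birapdedi]
(2) Regressive Voicing Assimilation: [birapdedi] → [birabdedi]
(3) Syncope: [birabdedi] → [brabdedi]
(4) Final Obstruent Devoicing: no change — [brabdedi]

[brabdedi]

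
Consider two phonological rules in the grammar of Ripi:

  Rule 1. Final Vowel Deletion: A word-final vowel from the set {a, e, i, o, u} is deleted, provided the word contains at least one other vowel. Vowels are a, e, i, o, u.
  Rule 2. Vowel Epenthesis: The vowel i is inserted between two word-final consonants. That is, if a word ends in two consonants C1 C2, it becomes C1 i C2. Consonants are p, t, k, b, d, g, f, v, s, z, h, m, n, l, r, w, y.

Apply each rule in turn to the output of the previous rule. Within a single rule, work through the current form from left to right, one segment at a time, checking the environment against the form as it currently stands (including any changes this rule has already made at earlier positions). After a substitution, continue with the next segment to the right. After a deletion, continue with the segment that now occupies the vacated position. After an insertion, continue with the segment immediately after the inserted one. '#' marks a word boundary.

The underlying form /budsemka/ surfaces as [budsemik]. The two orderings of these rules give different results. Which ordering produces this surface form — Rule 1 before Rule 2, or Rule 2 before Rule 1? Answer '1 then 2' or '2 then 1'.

Order 1 then 2:
  1 Final Vowel Deletion: [budsemka] → [budsemk]
  2 Vowel Epenthesis: [budsemk] → [budsemik]
  result: [budsemik]
Order 2 then 1:
  2 Vowel Epenthesis: no change — [budsemka]
  1 Final Vowel Deletion: [budsemka] → [budsemk]
  result: [budsemk]

1 then 2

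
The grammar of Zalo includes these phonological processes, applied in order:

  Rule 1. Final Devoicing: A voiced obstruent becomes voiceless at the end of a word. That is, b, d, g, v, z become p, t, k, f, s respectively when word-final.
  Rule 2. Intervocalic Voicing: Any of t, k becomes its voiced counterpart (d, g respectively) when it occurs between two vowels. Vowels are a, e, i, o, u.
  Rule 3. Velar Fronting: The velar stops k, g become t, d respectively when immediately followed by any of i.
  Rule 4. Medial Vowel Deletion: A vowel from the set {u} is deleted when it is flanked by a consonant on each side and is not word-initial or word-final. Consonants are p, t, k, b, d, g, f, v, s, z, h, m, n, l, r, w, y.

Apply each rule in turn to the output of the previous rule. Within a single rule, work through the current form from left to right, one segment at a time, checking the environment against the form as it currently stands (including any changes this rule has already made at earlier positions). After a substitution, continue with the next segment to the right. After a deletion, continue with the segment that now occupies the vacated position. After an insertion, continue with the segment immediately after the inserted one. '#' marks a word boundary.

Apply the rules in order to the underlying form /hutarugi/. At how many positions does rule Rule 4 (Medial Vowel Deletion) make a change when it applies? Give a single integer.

Rule 1 Final Devoicing: no change — [hutarugi]
Rule 2 Intervocalic Voicing: [hutarugi] → [hudarugi]
Rule 3 Velar Fronting: [hudarugi] → [hudarudi]
Rule 4 Medial Vowel Deletion: [hudarudi] → [hdardi]
Rule Rule 4 changed 2 position(s).

2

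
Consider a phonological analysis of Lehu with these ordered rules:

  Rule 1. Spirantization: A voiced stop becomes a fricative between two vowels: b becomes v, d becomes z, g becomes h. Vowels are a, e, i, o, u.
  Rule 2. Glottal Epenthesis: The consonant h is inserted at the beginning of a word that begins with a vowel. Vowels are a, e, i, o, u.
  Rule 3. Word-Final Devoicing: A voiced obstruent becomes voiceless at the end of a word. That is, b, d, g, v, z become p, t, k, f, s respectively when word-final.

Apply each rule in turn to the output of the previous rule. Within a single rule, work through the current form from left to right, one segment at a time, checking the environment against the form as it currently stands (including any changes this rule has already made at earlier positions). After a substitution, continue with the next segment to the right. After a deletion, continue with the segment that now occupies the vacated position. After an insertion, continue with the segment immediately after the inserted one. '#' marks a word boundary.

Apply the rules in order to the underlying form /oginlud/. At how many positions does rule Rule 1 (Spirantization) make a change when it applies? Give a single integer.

1

Rule 1 Spirantization: [oginlud] → [ohinlud]
Rule 2 Glottal Epenthesis: [ohinlud] → [hohinlud]
Rule 3 Word-Final Devoicing: [hohinlud] → [hohinlut]
Rule Rule 1 changed 1 position(s).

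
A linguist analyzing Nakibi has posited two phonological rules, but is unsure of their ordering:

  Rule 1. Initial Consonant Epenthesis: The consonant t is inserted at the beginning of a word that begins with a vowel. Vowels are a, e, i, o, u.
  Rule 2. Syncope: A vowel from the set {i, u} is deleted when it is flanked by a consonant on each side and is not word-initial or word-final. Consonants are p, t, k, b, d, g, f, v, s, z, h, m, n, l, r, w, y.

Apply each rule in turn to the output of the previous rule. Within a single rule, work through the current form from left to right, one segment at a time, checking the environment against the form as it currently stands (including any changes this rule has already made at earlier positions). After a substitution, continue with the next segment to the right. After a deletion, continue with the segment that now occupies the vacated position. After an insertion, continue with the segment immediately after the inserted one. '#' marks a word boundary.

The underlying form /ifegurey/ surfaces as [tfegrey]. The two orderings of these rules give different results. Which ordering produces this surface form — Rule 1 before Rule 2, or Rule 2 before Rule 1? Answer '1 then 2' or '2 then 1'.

Order 1 then 2:
  1 Initial Consonant Epenthesis: [ifegurey] → [tifegurey]
  2 Syncope: [tifegurey] → [tfegrey]
  result: [tfegrey]
Order 2 then 1:
  2 Syncope: [ifegurey] → [ifegrey]
  1 Initial Consonant Epenthesis: [ifegrey] → [tifegrey]
  result: [tifegrey]

1 then 2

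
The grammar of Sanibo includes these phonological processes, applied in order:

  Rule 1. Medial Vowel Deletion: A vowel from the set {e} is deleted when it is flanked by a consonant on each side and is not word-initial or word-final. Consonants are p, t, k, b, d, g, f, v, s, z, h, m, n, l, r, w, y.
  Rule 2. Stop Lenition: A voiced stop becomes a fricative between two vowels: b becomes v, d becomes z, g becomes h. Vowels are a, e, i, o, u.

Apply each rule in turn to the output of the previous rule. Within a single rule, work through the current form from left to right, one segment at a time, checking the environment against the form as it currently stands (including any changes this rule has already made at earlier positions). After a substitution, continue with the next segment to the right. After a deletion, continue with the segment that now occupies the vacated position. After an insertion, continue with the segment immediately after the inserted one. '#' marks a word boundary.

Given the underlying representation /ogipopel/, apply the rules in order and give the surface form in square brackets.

Rule 1 Medial Vowel Deletion: [ogipopel] → [ogipopl]
Rule 2 Stop Lenition: [ogipopl] → [ohipopl]

[ohipopl]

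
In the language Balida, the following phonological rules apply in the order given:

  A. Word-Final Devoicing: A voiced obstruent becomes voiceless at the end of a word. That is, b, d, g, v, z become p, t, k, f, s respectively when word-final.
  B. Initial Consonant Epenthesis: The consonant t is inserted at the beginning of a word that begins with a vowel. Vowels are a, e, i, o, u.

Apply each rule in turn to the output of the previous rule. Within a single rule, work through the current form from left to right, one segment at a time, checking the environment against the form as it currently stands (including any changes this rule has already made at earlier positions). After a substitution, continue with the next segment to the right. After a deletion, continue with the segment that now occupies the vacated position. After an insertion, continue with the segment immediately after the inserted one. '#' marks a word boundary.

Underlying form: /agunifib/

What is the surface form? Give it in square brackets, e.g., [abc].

[tagunifip]

A Word-Final Devoicing: [agunifib] → [agunifip]
B Initial Consonant Epenthesis: [agunifip] → [tagunifip]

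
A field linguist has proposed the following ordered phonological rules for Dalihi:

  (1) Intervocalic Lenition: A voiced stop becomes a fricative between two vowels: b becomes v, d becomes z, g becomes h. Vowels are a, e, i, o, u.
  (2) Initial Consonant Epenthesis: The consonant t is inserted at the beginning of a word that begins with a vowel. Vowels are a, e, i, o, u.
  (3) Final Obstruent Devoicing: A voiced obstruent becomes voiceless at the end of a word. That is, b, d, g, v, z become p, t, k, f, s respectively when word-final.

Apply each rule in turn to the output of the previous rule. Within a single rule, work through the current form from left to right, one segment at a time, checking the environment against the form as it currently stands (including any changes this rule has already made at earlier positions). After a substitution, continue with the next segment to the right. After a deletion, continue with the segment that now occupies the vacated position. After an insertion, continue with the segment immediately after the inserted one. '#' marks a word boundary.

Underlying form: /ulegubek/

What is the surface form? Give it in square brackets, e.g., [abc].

(1) Intervocalic Lenition: [ulegubek] → [ulehuvek]
(2) Initial Consonant Epenthesis: [ulehuvek] → [tulehuvek]
(3) Final Obstruent Devoicing: no change — [tulehuvek]

[tulehuvek]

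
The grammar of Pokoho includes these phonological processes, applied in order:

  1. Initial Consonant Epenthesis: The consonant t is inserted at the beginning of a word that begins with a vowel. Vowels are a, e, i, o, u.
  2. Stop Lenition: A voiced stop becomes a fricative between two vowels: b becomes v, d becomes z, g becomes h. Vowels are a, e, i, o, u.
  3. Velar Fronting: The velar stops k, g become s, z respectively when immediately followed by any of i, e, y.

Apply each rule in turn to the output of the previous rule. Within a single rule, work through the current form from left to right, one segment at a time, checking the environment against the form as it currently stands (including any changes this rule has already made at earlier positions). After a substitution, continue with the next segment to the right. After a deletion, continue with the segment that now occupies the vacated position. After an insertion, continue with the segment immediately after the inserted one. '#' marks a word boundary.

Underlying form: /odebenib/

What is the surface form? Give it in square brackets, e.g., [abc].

1 Initial Consonant Epenthesis: [odebenib] → [todebenib]
2 Stop Lenition: [todebenib] → [tozevenib]
3 Velar Fronting: no change — [tozevenib]

[tozevenib]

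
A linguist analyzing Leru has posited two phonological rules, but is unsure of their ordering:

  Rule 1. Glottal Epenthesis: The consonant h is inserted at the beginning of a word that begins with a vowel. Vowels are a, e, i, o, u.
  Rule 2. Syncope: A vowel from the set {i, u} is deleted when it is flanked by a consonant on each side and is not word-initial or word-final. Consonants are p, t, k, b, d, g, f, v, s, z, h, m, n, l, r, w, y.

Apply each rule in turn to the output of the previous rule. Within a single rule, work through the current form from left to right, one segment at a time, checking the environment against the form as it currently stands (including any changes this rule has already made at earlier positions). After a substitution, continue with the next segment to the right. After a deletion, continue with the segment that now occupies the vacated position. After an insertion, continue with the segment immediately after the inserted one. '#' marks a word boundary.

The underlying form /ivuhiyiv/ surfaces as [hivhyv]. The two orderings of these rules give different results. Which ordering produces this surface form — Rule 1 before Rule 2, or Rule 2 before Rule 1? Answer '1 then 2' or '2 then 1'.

2 then 1

Order 1 then 2:
  1 Glottal Epenthesis: [ivuhiyiv] → [hivuhiyiv]
  2 Syncope: [hivuhiyiv] → [hvhyv]
  result: [hvhyv]
Order 2 then 1:
  2 Syncope: [ivuhiyiv] → [ivhyv]
  1 Glottal Epenthesis: [ivhyv] → [hivhyv]
  result: [hivhyv]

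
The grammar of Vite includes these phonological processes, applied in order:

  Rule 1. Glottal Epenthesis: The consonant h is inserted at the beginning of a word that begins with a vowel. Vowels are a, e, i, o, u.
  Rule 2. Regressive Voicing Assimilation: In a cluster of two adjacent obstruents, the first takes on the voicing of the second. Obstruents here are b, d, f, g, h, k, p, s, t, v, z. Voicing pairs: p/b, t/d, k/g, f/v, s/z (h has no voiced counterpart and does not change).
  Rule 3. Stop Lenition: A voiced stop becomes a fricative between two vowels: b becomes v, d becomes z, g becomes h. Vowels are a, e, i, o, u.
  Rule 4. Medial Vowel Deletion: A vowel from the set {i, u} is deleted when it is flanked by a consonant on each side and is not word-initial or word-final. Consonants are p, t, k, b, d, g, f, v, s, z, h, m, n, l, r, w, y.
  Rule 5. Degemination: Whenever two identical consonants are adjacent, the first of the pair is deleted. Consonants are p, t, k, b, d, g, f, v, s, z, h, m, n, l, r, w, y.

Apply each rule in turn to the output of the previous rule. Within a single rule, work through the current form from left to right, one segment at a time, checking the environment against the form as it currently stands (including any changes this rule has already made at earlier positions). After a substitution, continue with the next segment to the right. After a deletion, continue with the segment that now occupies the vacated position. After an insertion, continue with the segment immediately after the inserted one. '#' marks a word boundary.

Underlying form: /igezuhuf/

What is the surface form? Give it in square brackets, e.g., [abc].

Rule 1 Glottal Epenthesis: [igezuhuf] → [higezuhuf]
Rule 2 Regressive Voicing Assimilation: no change — [higezuhuf]
Rule 3 Stop Lenition: [higezuhuf] → [hihezuhuf]
Rule 4 Medial Vowel Deletion: [hihezuhuf] → [hhezhf]
Rule 5 Degemination: [hhezhf] → [hezhf]

[hezhf]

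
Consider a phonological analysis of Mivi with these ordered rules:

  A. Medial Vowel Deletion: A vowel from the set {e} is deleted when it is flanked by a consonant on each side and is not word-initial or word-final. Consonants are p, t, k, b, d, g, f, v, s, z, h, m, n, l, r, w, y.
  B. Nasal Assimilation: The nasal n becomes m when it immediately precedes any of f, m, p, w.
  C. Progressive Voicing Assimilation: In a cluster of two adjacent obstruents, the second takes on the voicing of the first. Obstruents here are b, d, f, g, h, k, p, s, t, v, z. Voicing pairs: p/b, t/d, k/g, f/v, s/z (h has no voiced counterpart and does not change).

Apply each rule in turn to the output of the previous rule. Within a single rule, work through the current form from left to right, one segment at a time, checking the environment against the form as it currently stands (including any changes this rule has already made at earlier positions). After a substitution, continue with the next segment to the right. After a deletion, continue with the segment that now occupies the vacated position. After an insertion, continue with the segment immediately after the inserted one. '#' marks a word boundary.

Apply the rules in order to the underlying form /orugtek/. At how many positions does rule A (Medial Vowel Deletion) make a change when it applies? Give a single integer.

1

A Medial Vowel Deletion: [orugtek] → [orugtk]
B Nasal Assimilation: no change — [orugtk]
C Progressive Voicing Assimilation: [orugtk] → [orugdg]
Rule A changed 1 position(s).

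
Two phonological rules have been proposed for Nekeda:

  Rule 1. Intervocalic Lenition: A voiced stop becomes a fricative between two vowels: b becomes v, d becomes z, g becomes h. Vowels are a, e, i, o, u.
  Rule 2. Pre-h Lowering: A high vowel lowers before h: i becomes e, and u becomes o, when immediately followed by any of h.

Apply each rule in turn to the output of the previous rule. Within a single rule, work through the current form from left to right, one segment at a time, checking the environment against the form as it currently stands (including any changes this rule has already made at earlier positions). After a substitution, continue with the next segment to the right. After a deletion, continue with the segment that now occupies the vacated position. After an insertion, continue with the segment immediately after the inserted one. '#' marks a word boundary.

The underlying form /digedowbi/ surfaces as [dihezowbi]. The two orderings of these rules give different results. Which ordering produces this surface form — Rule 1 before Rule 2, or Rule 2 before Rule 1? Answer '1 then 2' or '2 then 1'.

Order 1 then 2:
  1 Intervocalic Lenition: [digedowbi] → [dihezowbi]
  2 Pre-h Lowering: [dihezowbi] → [dehezowbi]
  result: [dehezowbi]
Order 2 then 1:
  2 Pre-h Lowering: no change — [digedowbi]
  1 Intervocalic Lenition: [digedowbi] → [dihezowbi]
  result: [dihezowbi]

2 then 1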